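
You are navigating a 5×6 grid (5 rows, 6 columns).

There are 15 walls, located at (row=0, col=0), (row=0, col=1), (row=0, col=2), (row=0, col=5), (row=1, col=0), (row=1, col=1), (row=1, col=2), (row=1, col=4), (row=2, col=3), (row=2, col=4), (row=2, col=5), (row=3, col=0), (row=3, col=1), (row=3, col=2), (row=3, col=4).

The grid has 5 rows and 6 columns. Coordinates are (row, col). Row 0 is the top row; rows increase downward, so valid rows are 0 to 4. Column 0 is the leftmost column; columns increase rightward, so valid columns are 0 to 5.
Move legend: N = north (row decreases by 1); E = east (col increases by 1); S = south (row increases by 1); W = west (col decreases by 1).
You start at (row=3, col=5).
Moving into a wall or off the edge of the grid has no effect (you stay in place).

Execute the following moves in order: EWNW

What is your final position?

Answer: Final position: (row=3, col=5)

Derivation:
Start: (row=3, col=5)
  E (east): blocked, stay at (row=3, col=5)
  W (west): blocked, stay at (row=3, col=5)
  N (north): blocked, stay at (row=3, col=5)
  W (west): blocked, stay at (row=3, col=5)
Final: (row=3, col=5)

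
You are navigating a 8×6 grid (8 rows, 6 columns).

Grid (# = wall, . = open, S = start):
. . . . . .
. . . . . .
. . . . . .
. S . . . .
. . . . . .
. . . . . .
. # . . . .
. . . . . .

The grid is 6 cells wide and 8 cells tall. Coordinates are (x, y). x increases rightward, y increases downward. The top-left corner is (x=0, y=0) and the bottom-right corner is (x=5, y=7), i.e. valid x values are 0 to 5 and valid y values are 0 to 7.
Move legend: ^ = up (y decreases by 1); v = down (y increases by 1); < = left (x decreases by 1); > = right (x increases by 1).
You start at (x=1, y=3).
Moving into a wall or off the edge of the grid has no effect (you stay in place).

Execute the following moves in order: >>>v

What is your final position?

Start: (x=1, y=3)
  > (right): (x=1, y=3) -> (x=2, y=3)
  > (right): (x=2, y=3) -> (x=3, y=3)
  > (right): (x=3, y=3) -> (x=4, y=3)
  v (down): (x=4, y=3) -> (x=4, y=4)
Final: (x=4, y=4)

Answer: Final position: (x=4, y=4)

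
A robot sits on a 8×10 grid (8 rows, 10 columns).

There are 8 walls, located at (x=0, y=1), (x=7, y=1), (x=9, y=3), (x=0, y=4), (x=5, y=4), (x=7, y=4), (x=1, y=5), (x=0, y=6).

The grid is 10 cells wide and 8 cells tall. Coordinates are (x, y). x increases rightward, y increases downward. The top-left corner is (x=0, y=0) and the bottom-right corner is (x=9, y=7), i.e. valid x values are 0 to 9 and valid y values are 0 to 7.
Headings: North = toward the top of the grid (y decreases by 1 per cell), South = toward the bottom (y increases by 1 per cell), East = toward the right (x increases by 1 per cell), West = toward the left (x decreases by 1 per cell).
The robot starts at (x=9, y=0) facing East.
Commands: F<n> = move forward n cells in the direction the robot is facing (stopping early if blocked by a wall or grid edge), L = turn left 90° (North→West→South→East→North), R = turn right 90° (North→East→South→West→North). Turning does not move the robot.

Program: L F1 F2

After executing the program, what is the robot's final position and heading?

Answer: Final position: (x=9, y=0), facing North

Derivation:
Start: (x=9, y=0), facing East
  L: turn left, now facing North
  F1: move forward 0/1 (blocked), now at (x=9, y=0)
  F2: move forward 0/2 (blocked), now at (x=9, y=0)
Final: (x=9, y=0), facing North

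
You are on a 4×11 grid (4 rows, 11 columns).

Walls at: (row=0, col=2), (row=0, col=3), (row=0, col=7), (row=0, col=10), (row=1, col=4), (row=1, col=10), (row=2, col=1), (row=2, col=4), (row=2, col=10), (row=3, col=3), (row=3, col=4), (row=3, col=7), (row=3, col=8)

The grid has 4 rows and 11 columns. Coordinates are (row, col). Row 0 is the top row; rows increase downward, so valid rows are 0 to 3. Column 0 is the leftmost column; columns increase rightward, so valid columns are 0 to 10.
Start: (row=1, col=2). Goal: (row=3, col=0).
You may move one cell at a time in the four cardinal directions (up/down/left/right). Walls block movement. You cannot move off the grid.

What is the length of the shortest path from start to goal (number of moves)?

Answer: Shortest path length: 4

Derivation:
BFS from (row=1, col=2) until reaching (row=3, col=0):
  Distance 0: (row=1, col=2)
  Distance 1: (row=1, col=1), (row=1, col=3), (row=2, col=2)
  Distance 2: (row=0, col=1), (row=1, col=0), (row=2, col=3), (row=3, col=2)
  Distance 3: (row=0, col=0), (row=2, col=0), (row=3, col=1)
  Distance 4: (row=3, col=0)  <- goal reached here
One shortest path (4 moves): (row=1, col=2) -> (row=1, col=1) -> (row=1, col=0) -> (row=2, col=0) -> (row=3, col=0)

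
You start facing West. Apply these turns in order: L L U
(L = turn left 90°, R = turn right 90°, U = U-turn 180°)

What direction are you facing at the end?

Start: West
  L (left (90° counter-clockwise)) -> South
  L (left (90° counter-clockwise)) -> East
  U (U-turn (180°)) -> West
Final: West

Answer: Final heading: West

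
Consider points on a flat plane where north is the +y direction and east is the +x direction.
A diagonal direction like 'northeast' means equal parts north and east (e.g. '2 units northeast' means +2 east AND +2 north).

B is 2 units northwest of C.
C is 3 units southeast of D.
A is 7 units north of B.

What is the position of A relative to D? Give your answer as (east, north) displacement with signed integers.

Place D at the origin (east=0, north=0).
  C is 3 units southeast of D: delta (east=+3, north=-3); C at (east=3, north=-3).
  B is 2 units northwest of C: delta (east=-2, north=+2); B at (east=1, north=-1).
  A is 7 units north of B: delta (east=+0, north=+7); A at (east=1, north=6).
Therefore A relative to D: (east=1, north=6).

Answer: A is at (east=1, north=6) relative to D.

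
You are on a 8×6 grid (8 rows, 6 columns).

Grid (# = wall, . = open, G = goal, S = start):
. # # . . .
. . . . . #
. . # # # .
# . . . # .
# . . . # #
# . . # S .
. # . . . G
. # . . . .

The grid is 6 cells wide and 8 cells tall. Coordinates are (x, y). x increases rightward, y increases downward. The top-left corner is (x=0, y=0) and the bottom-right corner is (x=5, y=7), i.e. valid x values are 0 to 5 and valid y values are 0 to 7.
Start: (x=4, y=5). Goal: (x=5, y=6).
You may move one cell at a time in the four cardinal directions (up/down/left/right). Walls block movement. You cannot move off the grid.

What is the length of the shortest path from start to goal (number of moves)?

BFS from (x=4, y=5) until reaching (x=5, y=6):
  Distance 0: (x=4, y=5)
  Distance 1: (x=5, y=5), (x=4, y=6)
  Distance 2: (x=3, y=6), (x=5, y=6), (x=4, y=7)  <- goal reached here
One shortest path (2 moves): (x=4, y=5) -> (x=5, y=5) -> (x=5, y=6)

Answer: Shortest path length: 2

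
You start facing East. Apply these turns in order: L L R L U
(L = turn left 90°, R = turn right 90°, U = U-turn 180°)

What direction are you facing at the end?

Answer: Final heading: East

Derivation:
Start: East
  L (left (90° counter-clockwise)) -> North
  L (left (90° counter-clockwise)) -> West
  R (right (90° clockwise)) -> North
  L (left (90° counter-clockwise)) -> West
  U (U-turn (180°)) -> East
Final: East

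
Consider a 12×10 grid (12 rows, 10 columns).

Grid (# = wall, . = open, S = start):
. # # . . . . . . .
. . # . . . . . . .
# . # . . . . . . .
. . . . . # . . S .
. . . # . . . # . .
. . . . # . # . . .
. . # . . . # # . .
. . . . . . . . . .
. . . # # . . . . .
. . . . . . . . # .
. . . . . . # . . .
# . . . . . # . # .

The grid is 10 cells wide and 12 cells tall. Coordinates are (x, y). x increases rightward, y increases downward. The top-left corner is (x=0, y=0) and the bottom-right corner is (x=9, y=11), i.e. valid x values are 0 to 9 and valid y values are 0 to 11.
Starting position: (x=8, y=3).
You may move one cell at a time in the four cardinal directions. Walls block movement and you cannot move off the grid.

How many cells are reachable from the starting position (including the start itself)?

BFS flood-fill from (x=8, y=3):
  Distance 0: (x=8, y=3)
  Distance 1: (x=8, y=2), (x=7, y=3), (x=9, y=3), (x=8, y=4)
  Distance 2: (x=8, y=1), (x=7, y=2), (x=9, y=2), (x=6, y=3), (x=9, y=4), (x=8, y=5)
  Distance 3: (x=8, y=0), (x=7, y=1), (x=9, y=1), (x=6, y=2), (x=6, y=4), (x=7, y=5), (x=9, y=5), (x=8, y=6)
  Distance 4: (x=7, y=0), (x=9, y=0), (x=6, y=1), (x=5, y=2), (x=5, y=4), (x=9, y=6), (x=8, y=7)
  Distance 5: (x=6, y=0), (x=5, y=1), (x=4, y=2), (x=4, y=4), (x=5, y=5), (x=7, y=7), (x=9, y=7), (x=8, y=8)
  Distance 6: (x=5, y=0), (x=4, y=1), (x=3, y=2), (x=4, y=3), (x=5, y=6), (x=6, y=7), (x=7, y=8), (x=9, y=8)
  Distance 7: (x=4, y=0), (x=3, y=1), (x=3, y=3), (x=4, y=6), (x=5, y=7), (x=6, y=8), (x=7, y=9), (x=9, y=9)
  Distance 8: (x=3, y=0), (x=2, y=3), (x=3, y=6), (x=4, y=7), (x=5, y=8), (x=6, y=9), (x=7, y=10), (x=9, y=10)
  Distance 9: (x=1, y=3), (x=2, y=4), (x=3, y=5), (x=3, y=7), (x=5, y=9), (x=8, y=10), (x=7, y=11), (x=9, y=11)
  Distance 10: (x=1, y=2), (x=0, y=3), (x=1, y=4), (x=2, y=5), (x=2, y=7), (x=4, y=9), (x=5, y=10)
  Distance 11: (x=1, y=1), (x=0, y=4), (x=1, y=5), (x=1, y=7), (x=2, y=8), (x=3, y=9), (x=4, y=10), (x=5, y=11)
  Distance 12: (x=0, y=1), (x=0, y=5), (x=1, y=6), (x=0, y=7), (x=1, y=8), (x=2, y=9), (x=3, y=10), (x=4, y=11)
  Distance 13: (x=0, y=0), (x=0, y=6), (x=0, y=8), (x=1, y=9), (x=2, y=10), (x=3, y=11)
  Distance 14: (x=0, y=9), (x=1, y=10), (x=2, y=11)
  Distance 15: (x=0, y=10), (x=1, y=11)
Total reachable: 100 (grid has 100 open cells total)

Answer: Reachable cells: 100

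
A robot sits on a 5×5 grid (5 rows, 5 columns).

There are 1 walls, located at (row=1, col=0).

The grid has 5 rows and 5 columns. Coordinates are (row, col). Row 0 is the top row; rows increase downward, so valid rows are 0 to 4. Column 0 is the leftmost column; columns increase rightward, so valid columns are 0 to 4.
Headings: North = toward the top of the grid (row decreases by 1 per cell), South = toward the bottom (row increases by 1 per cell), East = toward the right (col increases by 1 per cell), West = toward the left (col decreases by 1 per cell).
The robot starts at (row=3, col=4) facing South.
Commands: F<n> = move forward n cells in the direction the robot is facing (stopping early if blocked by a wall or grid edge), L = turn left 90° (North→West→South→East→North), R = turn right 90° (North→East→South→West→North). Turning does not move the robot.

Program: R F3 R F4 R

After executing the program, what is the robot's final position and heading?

Answer: Final position: (row=0, col=1), facing East

Derivation:
Start: (row=3, col=4), facing South
  R: turn right, now facing West
  F3: move forward 3, now at (row=3, col=1)
  R: turn right, now facing North
  F4: move forward 3/4 (blocked), now at (row=0, col=1)
  R: turn right, now facing East
Final: (row=0, col=1), facing East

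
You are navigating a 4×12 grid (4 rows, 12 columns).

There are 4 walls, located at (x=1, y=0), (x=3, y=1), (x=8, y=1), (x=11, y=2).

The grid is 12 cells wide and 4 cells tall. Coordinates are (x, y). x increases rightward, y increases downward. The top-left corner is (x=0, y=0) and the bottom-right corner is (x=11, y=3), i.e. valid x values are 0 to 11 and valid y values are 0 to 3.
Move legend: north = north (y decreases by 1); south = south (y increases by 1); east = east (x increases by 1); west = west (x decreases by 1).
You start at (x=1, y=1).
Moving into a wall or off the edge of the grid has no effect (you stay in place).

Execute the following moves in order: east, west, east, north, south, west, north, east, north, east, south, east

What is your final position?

Answer: Final position: (x=4, y=0)

Derivation:
Start: (x=1, y=1)
  east (east): (x=1, y=1) -> (x=2, y=1)
  west (west): (x=2, y=1) -> (x=1, y=1)
  east (east): (x=1, y=1) -> (x=2, y=1)
  north (north): (x=2, y=1) -> (x=2, y=0)
  south (south): (x=2, y=0) -> (x=2, y=1)
  west (west): (x=2, y=1) -> (x=1, y=1)
  north (north): blocked, stay at (x=1, y=1)
  east (east): (x=1, y=1) -> (x=2, y=1)
  north (north): (x=2, y=1) -> (x=2, y=0)
  east (east): (x=2, y=0) -> (x=3, y=0)
  south (south): blocked, stay at (x=3, y=0)
  east (east): (x=3, y=0) -> (x=4, y=0)
Final: (x=4, y=0)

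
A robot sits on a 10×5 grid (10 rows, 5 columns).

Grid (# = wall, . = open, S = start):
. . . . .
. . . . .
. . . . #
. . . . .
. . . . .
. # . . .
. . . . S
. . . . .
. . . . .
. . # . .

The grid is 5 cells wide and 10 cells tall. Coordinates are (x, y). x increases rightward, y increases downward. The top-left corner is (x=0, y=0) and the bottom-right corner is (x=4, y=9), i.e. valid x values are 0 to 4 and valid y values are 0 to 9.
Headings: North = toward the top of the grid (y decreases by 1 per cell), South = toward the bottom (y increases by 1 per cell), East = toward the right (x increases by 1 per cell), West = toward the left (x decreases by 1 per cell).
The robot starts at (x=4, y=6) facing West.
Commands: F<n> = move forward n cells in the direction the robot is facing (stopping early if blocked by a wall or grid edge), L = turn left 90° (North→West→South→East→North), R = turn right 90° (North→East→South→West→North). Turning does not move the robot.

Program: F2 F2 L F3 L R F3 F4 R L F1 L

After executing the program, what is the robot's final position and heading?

Start: (x=4, y=6), facing West
  F2: move forward 2, now at (x=2, y=6)
  F2: move forward 2, now at (x=0, y=6)
  L: turn left, now facing South
  F3: move forward 3, now at (x=0, y=9)
  L: turn left, now facing East
  R: turn right, now facing South
  F3: move forward 0/3 (blocked), now at (x=0, y=9)
  F4: move forward 0/4 (blocked), now at (x=0, y=9)
  R: turn right, now facing West
  L: turn left, now facing South
  F1: move forward 0/1 (blocked), now at (x=0, y=9)
  L: turn left, now facing East
Final: (x=0, y=9), facing East

Answer: Final position: (x=0, y=9), facing East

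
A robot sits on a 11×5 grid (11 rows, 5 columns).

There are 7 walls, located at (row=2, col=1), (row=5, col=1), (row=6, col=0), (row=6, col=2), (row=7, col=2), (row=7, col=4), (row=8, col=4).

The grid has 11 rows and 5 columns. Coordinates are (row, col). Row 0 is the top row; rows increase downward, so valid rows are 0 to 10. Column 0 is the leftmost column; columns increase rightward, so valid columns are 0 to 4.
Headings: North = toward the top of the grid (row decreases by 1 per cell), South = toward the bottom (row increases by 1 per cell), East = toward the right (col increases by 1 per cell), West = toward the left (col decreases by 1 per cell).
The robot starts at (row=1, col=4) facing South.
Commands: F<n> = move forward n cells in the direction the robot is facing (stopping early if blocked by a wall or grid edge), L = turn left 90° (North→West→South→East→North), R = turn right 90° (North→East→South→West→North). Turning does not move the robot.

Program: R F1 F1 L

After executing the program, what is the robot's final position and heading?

Start: (row=1, col=4), facing South
  R: turn right, now facing West
  F1: move forward 1, now at (row=1, col=3)
  F1: move forward 1, now at (row=1, col=2)
  L: turn left, now facing South
Final: (row=1, col=2), facing South

Answer: Final position: (row=1, col=2), facing South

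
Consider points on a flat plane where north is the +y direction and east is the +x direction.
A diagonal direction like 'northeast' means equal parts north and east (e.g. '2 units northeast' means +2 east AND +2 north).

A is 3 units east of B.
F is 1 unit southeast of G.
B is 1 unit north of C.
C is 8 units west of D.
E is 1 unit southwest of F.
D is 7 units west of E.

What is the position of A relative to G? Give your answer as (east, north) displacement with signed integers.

Place G at the origin (east=0, north=0).
  F is 1 unit southeast of G: delta (east=+1, north=-1); F at (east=1, north=-1).
  E is 1 unit southwest of F: delta (east=-1, north=-1); E at (east=0, north=-2).
  D is 7 units west of E: delta (east=-7, north=+0); D at (east=-7, north=-2).
  C is 8 units west of D: delta (east=-8, north=+0); C at (east=-15, north=-2).
  B is 1 unit north of C: delta (east=+0, north=+1); B at (east=-15, north=-1).
  A is 3 units east of B: delta (east=+3, north=+0); A at (east=-12, north=-1).
Therefore A relative to G: (east=-12, north=-1).

Answer: A is at (east=-12, north=-1) relative to G.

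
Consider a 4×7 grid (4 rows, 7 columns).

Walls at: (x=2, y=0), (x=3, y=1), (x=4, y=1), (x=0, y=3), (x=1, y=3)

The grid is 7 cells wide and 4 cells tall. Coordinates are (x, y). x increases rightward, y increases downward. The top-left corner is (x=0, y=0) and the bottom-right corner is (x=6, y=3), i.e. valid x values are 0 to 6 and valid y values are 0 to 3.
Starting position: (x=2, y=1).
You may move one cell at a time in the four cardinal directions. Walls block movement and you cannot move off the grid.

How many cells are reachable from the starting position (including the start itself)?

Answer: Reachable cells: 23

Derivation:
BFS flood-fill from (x=2, y=1):
  Distance 0: (x=2, y=1)
  Distance 1: (x=1, y=1), (x=2, y=2)
  Distance 2: (x=1, y=0), (x=0, y=1), (x=1, y=2), (x=3, y=2), (x=2, y=3)
  Distance 3: (x=0, y=0), (x=0, y=2), (x=4, y=2), (x=3, y=3)
  Distance 4: (x=5, y=2), (x=4, y=3)
  Distance 5: (x=5, y=1), (x=6, y=2), (x=5, y=3)
  Distance 6: (x=5, y=0), (x=6, y=1), (x=6, y=3)
  Distance 7: (x=4, y=0), (x=6, y=0)
  Distance 8: (x=3, y=0)
Total reachable: 23 (grid has 23 open cells total)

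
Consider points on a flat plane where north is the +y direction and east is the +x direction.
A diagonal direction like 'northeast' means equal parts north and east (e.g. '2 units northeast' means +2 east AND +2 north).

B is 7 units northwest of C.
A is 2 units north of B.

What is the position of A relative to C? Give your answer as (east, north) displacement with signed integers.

Place C at the origin (east=0, north=0).
  B is 7 units northwest of C: delta (east=-7, north=+7); B at (east=-7, north=7).
  A is 2 units north of B: delta (east=+0, north=+2); A at (east=-7, north=9).
Therefore A relative to C: (east=-7, north=9).

Answer: A is at (east=-7, north=9) relative to C.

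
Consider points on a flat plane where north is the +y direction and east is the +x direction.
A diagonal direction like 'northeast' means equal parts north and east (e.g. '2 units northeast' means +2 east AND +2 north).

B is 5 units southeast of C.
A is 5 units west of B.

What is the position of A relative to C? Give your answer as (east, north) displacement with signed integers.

Answer: A is at (east=0, north=-5) relative to C.

Derivation:
Place C at the origin (east=0, north=0).
  B is 5 units southeast of C: delta (east=+5, north=-5); B at (east=5, north=-5).
  A is 5 units west of B: delta (east=-5, north=+0); A at (east=0, north=-5).
Therefore A relative to C: (east=0, north=-5).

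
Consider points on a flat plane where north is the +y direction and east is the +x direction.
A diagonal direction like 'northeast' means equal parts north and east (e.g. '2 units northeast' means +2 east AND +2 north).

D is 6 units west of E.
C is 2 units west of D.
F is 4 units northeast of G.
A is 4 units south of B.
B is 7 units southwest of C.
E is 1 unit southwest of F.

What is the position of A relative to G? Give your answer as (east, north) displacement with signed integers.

Answer: A is at (east=-12, north=-8) relative to G.

Derivation:
Place G at the origin (east=0, north=0).
  F is 4 units northeast of G: delta (east=+4, north=+4); F at (east=4, north=4).
  E is 1 unit southwest of F: delta (east=-1, north=-1); E at (east=3, north=3).
  D is 6 units west of E: delta (east=-6, north=+0); D at (east=-3, north=3).
  C is 2 units west of D: delta (east=-2, north=+0); C at (east=-5, north=3).
  B is 7 units southwest of C: delta (east=-7, north=-7); B at (east=-12, north=-4).
  A is 4 units south of B: delta (east=+0, north=-4); A at (east=-12, north=-8).
Therefore A relative to G: (east=-12, north=-8).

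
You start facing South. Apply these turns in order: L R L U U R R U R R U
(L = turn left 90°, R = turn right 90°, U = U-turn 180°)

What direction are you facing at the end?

Answer: Final heading: East

Derivation:
Start: South
  L (left (90° counter-clockwise)) -> East
  R (right (90° clockwise)) -> South
  L (left (90° counter-clockwise)) -> East
  U (U-turn (180°)) -> West
  U (U-turn (180°)) -> East
  R (right (90° clockwise)) -> South
  R (right (90° clockwise)) -> West
  U (U-turn (180°)) -> East
  R (right (90° clockwise)) -> South
  R (right (90° clockwise)) -> West
  U (U-turn (180°)) -> East
Final: East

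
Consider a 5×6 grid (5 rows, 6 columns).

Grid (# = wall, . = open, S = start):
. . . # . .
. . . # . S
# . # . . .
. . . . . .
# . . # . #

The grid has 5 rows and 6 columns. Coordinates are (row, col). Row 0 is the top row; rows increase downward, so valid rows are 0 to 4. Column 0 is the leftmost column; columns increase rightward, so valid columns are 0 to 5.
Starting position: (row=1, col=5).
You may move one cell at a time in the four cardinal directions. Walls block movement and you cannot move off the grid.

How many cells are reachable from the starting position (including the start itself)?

Answer: Reachable cells: 23

Derivation:
BFS flood-fill from (row=1, col=5):
  Distance 0: (row=1, col=5)
  Distance 1: (row=0, col=5), (row=1, col=4), (row=2, col=5)
  Distance 2: (row=0, col=4), (row=2, col=4), (row=3, col=5)
  Distance 3: (row=2, col=3), (row=3, col=4)
  Distance 4: (row=3, col=3), (row=4, col=4)
  Distance 5: (row=3, col=2)
  Distance 6: (row=3, col=1), (row=4, col=2)
  Distance 7: (row=2, col=1), (row=3, col=0), (row=4, col=1)
  Distance 8: (row=1, col=1)
  Distance 9: (row=0, col=1), (row=1, col=0), (row=1, col=2)
  Distance 10: (row=0, col=0), (row=0, col=2)
Total reachable: 23 (grid has 23 open cells total)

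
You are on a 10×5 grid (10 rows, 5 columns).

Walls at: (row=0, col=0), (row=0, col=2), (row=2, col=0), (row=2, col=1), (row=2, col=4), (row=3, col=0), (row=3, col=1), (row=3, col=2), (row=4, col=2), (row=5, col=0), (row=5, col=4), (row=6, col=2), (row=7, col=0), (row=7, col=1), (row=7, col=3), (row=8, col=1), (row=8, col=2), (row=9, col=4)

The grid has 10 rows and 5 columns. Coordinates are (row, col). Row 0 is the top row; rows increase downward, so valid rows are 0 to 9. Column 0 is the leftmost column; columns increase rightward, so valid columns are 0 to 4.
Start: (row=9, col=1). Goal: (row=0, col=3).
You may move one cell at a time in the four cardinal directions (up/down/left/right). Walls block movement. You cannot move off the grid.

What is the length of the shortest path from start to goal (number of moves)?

Answer: Shortest path length: 13

Derivation:
BFS from (row=9, col=1) until reaching (row=0, col=3):
  Distance 0: (row=9, col=1)
  Distance 1: (row=9, col=0), (row=9, col=2)
  Distance 2: (row=8, col=0), (row=9, col=3)
  Distance 3: (row=8, col=3)
  Distance 4: (row=8, col=4)
  Distance 5: (row=7, col=4)
  Distance 6: (row=6, col=4)
  Distance 7: (row=6, col=3)
  Distance 8: (row=5, col=3)
  Distance 9: (row=4, col=3), (row=5, col=2)
  Distance 10: (row=3, col=3), (row=4, col=4), (row=5, col=1)
  Distance 11: (row=2, col=3), (row=3, col=4), (row=4, col=1), (row=6, col=1)
  Distance 12: (row=1, col=3), (row=2, col=2), (row=4, col=0), (row=6, col=0)
  Distance 13: (row=0, col=3), (row=1, col=2), (row=1, col=4)  <- goal reached here
One shortest path (13 moves): (row=9, col=1) -> (row=9, col=2) -> (row=9, col=3) -> (row=8, col=3) -> (row=8, col=4) -> (row=7, col=4) -> (row=6, col=4) -> (row=6, col=3) -> (row=5, col=3) -> (row=4, col=3) -> (row=3, col=3) -> (row=2, col=3) -> (row=1, col=3) -> (row=0, col=3)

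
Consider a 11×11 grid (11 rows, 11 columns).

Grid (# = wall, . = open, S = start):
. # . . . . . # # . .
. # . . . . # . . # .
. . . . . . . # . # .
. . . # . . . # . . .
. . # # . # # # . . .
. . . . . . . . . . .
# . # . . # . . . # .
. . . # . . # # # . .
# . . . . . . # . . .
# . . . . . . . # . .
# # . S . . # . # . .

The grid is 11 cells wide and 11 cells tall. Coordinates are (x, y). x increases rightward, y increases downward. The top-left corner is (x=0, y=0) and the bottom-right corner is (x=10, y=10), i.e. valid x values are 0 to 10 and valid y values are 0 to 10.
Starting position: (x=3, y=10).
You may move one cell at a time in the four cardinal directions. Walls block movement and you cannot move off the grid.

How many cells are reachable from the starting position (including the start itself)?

Answer: Reachable cells: 90

Derivation:
BFS flood-fill from (x=3, y=10):
  Distance 0: (x=3, y=10)
  Distance 1: (x=3, y=9), (x=2, y=10), (x=4, y=10)
  Distance 2: (x=3, y=8), (x=2, y=9), (x=4, y=9), (x=5, y=10)
  Distance 3: (x=2, y=8), (x=4, y=8), (x=1, y=9), (x=5, y=9)
  Distance 4: (x=2, y=7), (x=4, y=7), (x=1, y=8), (x=5, y=8), (x=6, y=9)
  Distance 5: (x=4, y=6), (x=1, y=7), (x=5, y=7), (x=6, y=8), (x=7, y=9)
  Distance 6: (x=4, y=5), (x=1, y=6), (x=3, y=6), (x=0, y=7), (x=7, y=10)
  Distance 7: (x=4, y=4), (x=1, y=5), (x=3, y=5), (x=5, y=5)
  Distance 8: (x=4, y=3), (x=1, y=4), (x=0, y=5), (x=2, y=5), (x=6, y=5)
  Distance 9: (x=4, y=2), (x=1, y=3), (x=5, y=3), (x=0, y=4), (x=7, y=5), (x=6, y=6)
  Distance 10: (x=4, y=1), (x=1, y=2), (x=3, y=2), (x=5, y=2), (x=0, y=3), (x=2, y=3), (x=6, y=3), (x=8, y=5), (x=7, y=6)
  Distance 11: (x=4, y=0), (x=3, y=1), (x=5, y=1), (x=0, y=2), (x=2, y=2), (x=6, y=2), (x=8, y=4), (x=9, y=5), (x=8, y=6)
  Distance 12: (x=3, y=0), (x=5, y=0), (x=0, y=1), (x=2, y=1), (x=8, y=3), (x=9, y=4), (x=10, y=5)
  Distance 13: (x=0, y=0), (x=2, y=0), (x=6, y=0), (x=8, y=2), (x=9, y=3), (x=10, y=4), (x=10, y=6)
  Distance 14: (x=8, y=1), (x=10, y=3), (x=10, y=7)
  Distance 15: (x=7, y=1), (x=10, y=2), (x=9, y=7), (x=10, y=8)
  Distance 16: (x=10, y=1), (x=9, y=8), (x=10, y=9)
  Distance 17: (x=10, y=0), (x=8, y=8), (x=9, y=9), (x=10, y=10)
  Distance 18: (x=9, y=0), (x=9, y=10)
Total reachable: 90 (grid has 90 open cells total)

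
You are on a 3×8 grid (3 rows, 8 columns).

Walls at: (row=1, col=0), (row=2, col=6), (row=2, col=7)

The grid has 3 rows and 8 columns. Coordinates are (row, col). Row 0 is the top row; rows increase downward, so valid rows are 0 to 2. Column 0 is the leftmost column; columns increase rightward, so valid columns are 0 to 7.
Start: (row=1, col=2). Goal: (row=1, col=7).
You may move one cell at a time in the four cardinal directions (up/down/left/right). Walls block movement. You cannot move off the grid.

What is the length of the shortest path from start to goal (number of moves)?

BFS from (row=1, col=2) until reaching (row=1, col=7):
  Distance 0: (row=1, col=2)
  Distance 1: (row=0, col=2), (row=1, col=1), (row=1, col=3), (row=2, col=2)
  Distance 2: (row=0, col=1), (row=0, col=3), (row=1, col=4), (row=2, col=1), (row=2, col=3)
  Distance 3: (row=0, col=0), (row=0, col=4), (row=1, col=5), (row=2, col=0), (row=2, col=4)
  Distance 4: (row=0, col=5), (row=1, col=6), (row=2, col=5)
  Distance 5: (row=0, col=6), (row=1, col=7)  <- goal reached here
One shortest path (5 moves): (row=1, col=2) -> (row=1, col=3) -> (row=1, col=4) -> (row=1, col=5) -> (row=1, col=6) -> (row=1, col=7)

Answer: Shortest path length: 5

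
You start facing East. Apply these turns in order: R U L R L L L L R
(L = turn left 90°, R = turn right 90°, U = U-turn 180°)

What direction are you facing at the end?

Start: East
  R (right (90° clockwise)) -> South
  U (U-turn (180°)) -> North
  L (left (90° counter-clockwise)) -> West
  R (right (90° clockwise)) -> North
  L (left (90° counter-clockwise)) -> West
  L (left (90° counter-clockwise)) -> South
  L (left (90° counter-clockwise)) -> East
  L (left (90° counter-clockwise)) -> North
  R (right (90° clockwise)) -> East
Final: East

Answer: Final heading: East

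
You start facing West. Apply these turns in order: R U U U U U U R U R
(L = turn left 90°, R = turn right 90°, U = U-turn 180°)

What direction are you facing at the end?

Start: West
  R (right (90° clockwise)) -> North
  U (U-turn (180°)) -> South
  U (U-turn (180°)) -> North
  U (U-turn (180°)) -> South
  U (U-turn (180°)) -> North
  U (U-turn (180°)) -> South
  U (U-turn (180°)) -> North
  R (right (90° clockwise)) -> East
  U (U-turn (180°)) -> West
  R (right (90° clockwise)) -> North
Final: North

Answer: Final heading: North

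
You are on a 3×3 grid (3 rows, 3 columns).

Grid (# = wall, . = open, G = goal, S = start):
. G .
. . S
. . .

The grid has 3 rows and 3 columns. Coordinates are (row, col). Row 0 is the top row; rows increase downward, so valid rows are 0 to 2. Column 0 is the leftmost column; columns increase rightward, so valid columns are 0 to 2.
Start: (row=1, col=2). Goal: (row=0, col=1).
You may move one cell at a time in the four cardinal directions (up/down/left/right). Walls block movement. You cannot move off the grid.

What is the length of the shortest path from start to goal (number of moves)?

BFS from (row=1, col=2) until reaching (row=0, col=1):
  Distance 0: (row=1, col=2)
  Distance 1: (row=0, col=2), (row=1, col=1), (row=2, col=2)
  Distance 2: (row=0, col=1), (row=1, col=0), (row=2, col=1)  <- goal reached here
One shortest path (2 moves): (row=1, col=2) -> (row=1, col=1) -> (row=0, col=1)

Answer: Shortest path length: 2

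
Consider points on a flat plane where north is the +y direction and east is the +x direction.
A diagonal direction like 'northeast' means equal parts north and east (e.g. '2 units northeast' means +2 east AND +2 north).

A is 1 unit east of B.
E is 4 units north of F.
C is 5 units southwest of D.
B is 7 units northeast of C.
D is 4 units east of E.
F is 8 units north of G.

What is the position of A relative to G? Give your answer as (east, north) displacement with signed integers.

Place G at the origin (east=0, north=0).
  F is 8 units north of G: delta (east=+0, north=+8); F at (east=0, north=8).
  E is 4 units north of F: delta (east=+0, north=+4); E at (east=0, north=12).
  D is 4 units east of E: delta (east=+4, north=+0); D at (east=4, north=12).
  C is 5 units southwest of D: delta (east=-5, north=-5); C at (east=-1, north=7).
  B is 7 units northeast of C: delta (east=+7, north=+7); B at (east=6, north=14).
  A is 1 unit east of B: delta (east=+1, north=+0); A at (east=7, north=14).
Therefore A relative to G: (east=7, north=14).

Answer: A is at (east=7, north=14) relative to G.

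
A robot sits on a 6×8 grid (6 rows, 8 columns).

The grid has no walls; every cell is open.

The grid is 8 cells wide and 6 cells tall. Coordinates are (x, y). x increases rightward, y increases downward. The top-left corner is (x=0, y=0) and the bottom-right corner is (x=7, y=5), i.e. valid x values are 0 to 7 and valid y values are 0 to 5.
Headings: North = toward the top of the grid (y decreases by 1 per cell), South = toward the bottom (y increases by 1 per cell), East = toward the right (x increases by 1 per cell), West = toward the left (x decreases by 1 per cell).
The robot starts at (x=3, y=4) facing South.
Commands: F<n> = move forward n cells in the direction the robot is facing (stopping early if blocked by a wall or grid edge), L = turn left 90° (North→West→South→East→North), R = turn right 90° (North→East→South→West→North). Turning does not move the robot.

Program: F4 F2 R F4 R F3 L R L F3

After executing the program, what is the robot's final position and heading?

Answer: Final position: (x=0, y=2), facing West

Derivation:
Start: (x=3, y=4), facing South
  F4: move forward 1/4 (blocked), now at (x=3, y=5)
  F2: move forward 0/2 (blocked), now at (x=3, y=5)
  R: turn right, now facing West
  F4: move forward 3/4 (blocked), now at (x=0, y=5)
  R: turn right, now facing North
  F3: move forward 3, now at (x=0, y=2)
  L: turn left, now facing West
  R: turn right, now facing North
  L: turn left, now facing West
  F3: move forward 0/3 (blocked), now at (x=0, y=2)
Final: (x=0, y=2), facing West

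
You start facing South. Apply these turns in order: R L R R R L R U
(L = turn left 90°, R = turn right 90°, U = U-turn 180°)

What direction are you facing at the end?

Answer: Final heading: West

Derivation:
Start: South
  R (right (90° clockwise)) -> West
  L (left (90° counter-clockwise)) -> South
  R (right (90° clockwise)) -> West
  R (right (90° clockwise)) -> North
  R (right (90° clockwise)) -> East
  L (left (90° counter-clockwise)) -> North
  R (right (90° clockwise)) -> East
  U (U-turn (180°)) -> West
Final: West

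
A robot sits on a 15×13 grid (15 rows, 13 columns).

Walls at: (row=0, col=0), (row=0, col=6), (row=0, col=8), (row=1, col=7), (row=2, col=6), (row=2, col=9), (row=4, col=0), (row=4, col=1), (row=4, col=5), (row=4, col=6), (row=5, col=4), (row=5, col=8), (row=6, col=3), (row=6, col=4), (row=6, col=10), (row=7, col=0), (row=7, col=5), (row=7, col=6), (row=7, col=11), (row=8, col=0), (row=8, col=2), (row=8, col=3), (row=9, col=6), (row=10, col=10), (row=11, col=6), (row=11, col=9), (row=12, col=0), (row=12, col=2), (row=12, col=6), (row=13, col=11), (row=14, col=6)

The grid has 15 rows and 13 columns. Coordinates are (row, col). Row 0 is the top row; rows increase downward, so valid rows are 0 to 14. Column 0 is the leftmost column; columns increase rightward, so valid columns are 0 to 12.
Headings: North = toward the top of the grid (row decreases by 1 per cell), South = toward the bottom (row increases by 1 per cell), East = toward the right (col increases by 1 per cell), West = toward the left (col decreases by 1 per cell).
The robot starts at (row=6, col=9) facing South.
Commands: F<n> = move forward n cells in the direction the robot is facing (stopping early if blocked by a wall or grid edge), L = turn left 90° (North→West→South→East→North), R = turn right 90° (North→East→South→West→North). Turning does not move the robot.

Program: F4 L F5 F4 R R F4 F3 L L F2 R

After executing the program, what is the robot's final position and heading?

Start: (row=6, col=9), facing South
  F4: move forward 4, now at (row=10, col=9)
  L: turn left, now facing East
  F5: move forward 0/5 (blocked), now at (row=10, col=9)
  F4: move forward 0/4 (blocked), now at (row=10, col=9)
  R: turn right, now facing South
  R: turn right, now facing West
  F4: move forward 4, now at (row=10, col=5)
  F3: move forward 3, now at (row=10, col=2)
  L: turn left, now facing South
  L: turn left, now facing East
  F2: move forward 2, now at (row=10, col=4)
  R: turn right, now facing South
Final: (row=10, col=4), facing South

Answer: Final position: (row=10, col=4), facing South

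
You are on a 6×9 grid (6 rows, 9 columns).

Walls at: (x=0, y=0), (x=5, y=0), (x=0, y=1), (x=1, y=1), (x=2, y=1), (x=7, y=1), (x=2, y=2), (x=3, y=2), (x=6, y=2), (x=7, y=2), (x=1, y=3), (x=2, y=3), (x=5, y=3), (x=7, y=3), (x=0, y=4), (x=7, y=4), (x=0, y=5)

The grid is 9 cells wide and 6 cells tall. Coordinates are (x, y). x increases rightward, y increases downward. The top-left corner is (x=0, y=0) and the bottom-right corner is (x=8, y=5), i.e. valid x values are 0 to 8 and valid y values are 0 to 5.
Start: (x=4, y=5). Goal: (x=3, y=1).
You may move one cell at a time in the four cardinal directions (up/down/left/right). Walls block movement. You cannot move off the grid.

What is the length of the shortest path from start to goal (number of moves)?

Answer: Shortest path length: 5

Derivation:
BFS from (x=4, y=5) until reaching (x=3, y=1):
  Distance 0: (x=4, y=5)
  Distance 1: (x=4, y=4), (x=3, y=5), (x=5, y=5)
  Distance 2: (x=4, y=3), (x=3, y=4), (x=5, y=4), (x=2, y=5), (x=6, y=5)
  Distance 3: (x=4, y=2), (x=3, y=3), (x=2, y=4), (x=6, y=4), (x=1, y=5), (x=7, y=5)
  Distance 4: (x=4, y=1), (x=5, y=2), (x=6, y=3), (x=1, y=4), (x=8, y=5)
  Distance 5: (x=4, y=0), (x=3, y=1), (x=5, y=1), (x=8, y=4)  <- goal reached here
One shortest path (5 moves): (x=4, y=5) -> (x=4, y=4) -> (x=4, y=3) -> (x=4, y=2) -> (x=4, y=1) -> (x=3, y=1)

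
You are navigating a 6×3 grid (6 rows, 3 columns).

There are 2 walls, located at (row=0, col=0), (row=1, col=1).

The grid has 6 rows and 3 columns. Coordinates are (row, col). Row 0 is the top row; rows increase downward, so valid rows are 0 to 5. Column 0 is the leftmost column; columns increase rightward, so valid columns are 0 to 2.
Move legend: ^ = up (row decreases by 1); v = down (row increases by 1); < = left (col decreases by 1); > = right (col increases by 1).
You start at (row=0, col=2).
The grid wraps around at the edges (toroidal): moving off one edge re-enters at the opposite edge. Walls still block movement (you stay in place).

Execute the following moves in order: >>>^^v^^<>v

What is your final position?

Answer: Final position: (row=4, col=2)

Derivation:
Start: (row=0, col=2)
  [×3]> (right): blocked, stay at (row=0, col=2)
  ^ (up): (row=0, col=2) -> (row=5, col=2)
  ^ (up): (row=5, col=2) -> (row=4, col=2)
  v (down): (row=4, col=2) -> (row=5, col=2)
  ^ (up): (row=5, col=2) -> (row=4, col=2)
  ^ (up): (row=4, col=2) -> (row=3, col=2)
  < (left): (row=3, col=2) -> (row=3, col=1)
  > (right): (row=3, col=1) -> (row=3, col=2)
  v (down): (row=3, col=2) -> (row=4, col=2)
Final: (row=4, col=2)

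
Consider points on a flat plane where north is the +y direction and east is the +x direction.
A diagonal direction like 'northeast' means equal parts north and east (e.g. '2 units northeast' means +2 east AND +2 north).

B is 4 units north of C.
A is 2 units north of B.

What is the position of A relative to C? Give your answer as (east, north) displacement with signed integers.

Answer: A is at (east=0, north=6) relative to C.

Derivation:
Place C at the origin (east=0, north=0).
  B is 4 units north of C: delta (east=+0, north=+4); B at (east=0, north=4).
  A is 2 units north of B: delta (east=+0, north=+2); A at (east=0, north=6).
Therefore A relative to C: (east=0, north=6).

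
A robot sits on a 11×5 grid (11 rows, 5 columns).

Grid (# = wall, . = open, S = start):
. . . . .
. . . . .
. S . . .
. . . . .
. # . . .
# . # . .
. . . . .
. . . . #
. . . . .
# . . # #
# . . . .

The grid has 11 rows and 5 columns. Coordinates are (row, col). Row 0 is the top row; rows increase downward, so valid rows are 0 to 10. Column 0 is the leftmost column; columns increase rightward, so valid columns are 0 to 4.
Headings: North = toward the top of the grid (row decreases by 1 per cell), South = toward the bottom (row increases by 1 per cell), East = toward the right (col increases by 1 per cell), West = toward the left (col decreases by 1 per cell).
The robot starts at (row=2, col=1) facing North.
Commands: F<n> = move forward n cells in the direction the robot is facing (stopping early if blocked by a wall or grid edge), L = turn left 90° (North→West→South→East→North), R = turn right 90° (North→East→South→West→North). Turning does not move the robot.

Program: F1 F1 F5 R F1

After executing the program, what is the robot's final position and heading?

Start: (row=2, col=1), facing North
  F1: move forward 1, now at (row=1, col=1)
  F1: move forward 1, now at (row=0, col=1)
  F5: move forward 0/5 (blocked), now at (row=0, col=1)
  R: turn right, now facing East
  F1: move forward 1, now at (row=0, col=2)
Final: (row=0, col=2), facing East

Answer: Final position: (row=0, col=2), facing East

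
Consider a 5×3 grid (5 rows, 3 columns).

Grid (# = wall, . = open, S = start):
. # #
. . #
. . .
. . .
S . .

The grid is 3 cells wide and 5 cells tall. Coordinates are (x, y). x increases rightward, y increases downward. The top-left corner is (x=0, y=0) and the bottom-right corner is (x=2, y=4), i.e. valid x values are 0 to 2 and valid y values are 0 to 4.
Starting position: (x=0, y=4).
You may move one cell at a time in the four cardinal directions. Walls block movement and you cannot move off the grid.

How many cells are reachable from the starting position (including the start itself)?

Answer: Reachable cells: 12

Derivation:
BFS flood-fill from (x=0, y=4):
  Distance 0: (x=0, y=4)
  Distance 1: (x=0, y=3), (x=1, y=4)
  Distance 2: (x=0, y=2), (x=1, y=3), (x=2, y=4)
  Distance 3: (x=0, y=1), (x=1, y=2), (x=2, y=3)
  Distance 4: (x=0, y=0), (x=1, y=1), (x=2, y=2)
Total reachable: 12 (grid has 12 open cells total)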